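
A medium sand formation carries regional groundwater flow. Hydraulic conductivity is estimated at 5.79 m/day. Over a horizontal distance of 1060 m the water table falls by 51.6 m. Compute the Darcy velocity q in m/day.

Hydraulic gradient i = Δh / L = 51.6 / 1060 = 0.04868.
Specific discharge q = K · i = 5.790 × 0.04868 = 0.2819 m/day.

0.282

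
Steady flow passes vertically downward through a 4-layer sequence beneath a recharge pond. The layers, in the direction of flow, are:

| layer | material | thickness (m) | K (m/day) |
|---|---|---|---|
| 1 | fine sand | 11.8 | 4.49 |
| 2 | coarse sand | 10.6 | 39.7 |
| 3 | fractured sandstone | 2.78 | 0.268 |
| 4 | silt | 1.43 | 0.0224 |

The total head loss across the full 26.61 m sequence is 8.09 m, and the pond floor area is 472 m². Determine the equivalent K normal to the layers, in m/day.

Flow is perpendicular to layering, so the layers act in series and the equivalent K is the thickness-weighted harmonic mean.
Total thickness L = 11.8 + 10.6 + 2.78 + 1.43 = 26.61 m.
Σ(b_i/K_i) = 11.8/4.49 + 10.6/39.7 + 2.78/0.268 + 1.43/0.0224 = 77.11 d.
K_eq = L / Σ(b_i/K_i) = 26.61 / 77.11 = 0.3451 m/day.

0.345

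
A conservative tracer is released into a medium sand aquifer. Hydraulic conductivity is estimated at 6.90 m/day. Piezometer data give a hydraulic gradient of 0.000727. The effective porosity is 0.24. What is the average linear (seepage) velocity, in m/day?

Hydraulic gradient i = 0.000727.
Darcy flux q = K · i = 6.900 × 0.0007270 = 0.005016 m/day.
Seepage velocity v = q / n_e = 0.005016 / 0.24 = 0.02090 m/day.

0.0209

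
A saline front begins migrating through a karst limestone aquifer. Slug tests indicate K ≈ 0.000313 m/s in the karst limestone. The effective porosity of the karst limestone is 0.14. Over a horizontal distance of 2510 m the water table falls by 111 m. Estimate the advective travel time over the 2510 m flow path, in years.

Convert K: 0.000313 m/s × 86400 = 27.04 m/day.
Hydraulic gradient i = Δh / L = 111 / 2510 = 0.04422.
Darcy flux q = K · i = 27.04 × 0.04422 = 1.196 m/day.
Seepage velocity v = q / n_e = 1.196 / 0.14 = 8.542 m/day.
Travel time t = L / v = 2510 / 8.542 = 293.8 days = 0.8045 years.

0.804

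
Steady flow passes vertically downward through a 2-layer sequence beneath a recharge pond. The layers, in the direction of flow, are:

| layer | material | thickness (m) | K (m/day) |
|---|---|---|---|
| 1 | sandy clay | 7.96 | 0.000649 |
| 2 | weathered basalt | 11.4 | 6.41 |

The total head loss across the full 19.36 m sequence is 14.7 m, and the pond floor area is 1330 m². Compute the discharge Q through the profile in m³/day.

1.59

Flow is perpendicular to layering, so the layers act in series and the equivalent K is the thickness-weighted harmonic mean.
Total thickness L = 7.96 + 11.4 = 19.36 m.
Σ(b_i/K_i) = 7.96/0.000649 + 11.4/6.41 = 12267 d.
K_eq = L / Σ(b_i/K_i) = 19.36 / 12267 = 0.001578 m/day.
Q = K_eq · A · (Δh/L) = 0.001578 × 1330 × (14.7/19.36) = 1.594 m³/day.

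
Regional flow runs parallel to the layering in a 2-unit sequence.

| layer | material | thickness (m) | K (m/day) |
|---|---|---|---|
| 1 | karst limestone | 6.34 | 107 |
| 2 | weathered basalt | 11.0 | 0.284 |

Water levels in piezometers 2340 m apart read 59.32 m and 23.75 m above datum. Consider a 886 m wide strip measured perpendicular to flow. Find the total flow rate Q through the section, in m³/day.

Flow is parallel to layering, so each bed carries its own Darcy discharge and the transmissivities add.
Σ(K_i·b_i) = 107×6.34 + 0.284×11.0 = 681.5 m²/day.
Hydraulic gradient i = (59.32 − 23.75) / 2340 = 35.57 / 2340 = 0.01520.
Q = Σ(K_i·b_i) · W · i = 681.5 × 886 × 0.01520 = 9178 m³/day.

9180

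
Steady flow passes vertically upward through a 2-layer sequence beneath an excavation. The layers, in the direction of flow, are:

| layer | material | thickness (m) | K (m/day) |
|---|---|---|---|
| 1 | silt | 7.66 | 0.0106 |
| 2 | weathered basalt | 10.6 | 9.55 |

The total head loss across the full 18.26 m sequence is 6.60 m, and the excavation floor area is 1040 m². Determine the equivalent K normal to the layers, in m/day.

0.0252

Flow is perpendicular to layering, so the layers act in series and the equivalent K is the thickness-weighted harmonic mean.
Total thickness L = 7.66 + 10.6 = 18.26 m.
Σ(b_i/K_i) = 7.66/0.0106 + 10.6/9.55 = 723.8 d.
K_eq = L / Σ(b_i/K_i) = 18.26 / 723.8 = 0.02523 m/day.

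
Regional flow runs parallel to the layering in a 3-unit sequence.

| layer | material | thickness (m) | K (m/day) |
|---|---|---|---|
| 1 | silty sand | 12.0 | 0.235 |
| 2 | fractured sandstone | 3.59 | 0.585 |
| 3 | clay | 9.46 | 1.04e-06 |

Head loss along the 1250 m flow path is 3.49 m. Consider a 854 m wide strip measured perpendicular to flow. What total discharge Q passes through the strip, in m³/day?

11.7

Flow is parallel to layering, so each bed carries its own Darcy discharge and the transmissivities add.
Σ(K_i·b_i) = 0.235×12.0 + 0.585×3.59 + 1.04e-06×9.46 = 4.920 m²/day.
Hydraulic gradient i = Δh / L = 3.49 / 1250 = 0.002792.
Q = Σ(K_i·b_i) · W · i = 4.920 × 854 × 0.002792 = 11.73 m³/day.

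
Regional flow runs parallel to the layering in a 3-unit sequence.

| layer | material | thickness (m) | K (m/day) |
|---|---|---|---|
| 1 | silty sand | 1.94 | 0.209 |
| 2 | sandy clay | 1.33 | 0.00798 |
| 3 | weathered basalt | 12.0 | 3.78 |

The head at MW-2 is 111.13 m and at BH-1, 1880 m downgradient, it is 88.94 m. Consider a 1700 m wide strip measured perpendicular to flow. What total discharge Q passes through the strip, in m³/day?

Flow is parallel to layering, so each bed carries its own Darcy discharge and the transmissivities add.
Σ(K_i·b_i) = 0.209×1.94 + 0.00798×1.33 + 3.78×12.0 = 45.78 m²/day.
Hydraulic gradient i = (111.13 − 88.94) / 1880 = 22.19 / 1880 = 0.01180.
Q = Σ(K_i·b_i) · W · i = 45.78 × 1700 × 0.01180 = 918.5 m³/day.

919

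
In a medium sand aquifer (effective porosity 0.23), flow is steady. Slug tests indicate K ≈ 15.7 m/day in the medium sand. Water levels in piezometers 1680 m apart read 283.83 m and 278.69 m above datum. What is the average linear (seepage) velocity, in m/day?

0.209

Hydraulic gradient i = (283.83 − 278.69) / 1680 = 5.14 / 1680 = 0.003060.
Darcy flux q = K · i = 15.70 × 0.003060 = 0.04803 m/day.
Seepage velocity v = q / n_e = 0.04803 / 0.23 = 0.2088 m/day.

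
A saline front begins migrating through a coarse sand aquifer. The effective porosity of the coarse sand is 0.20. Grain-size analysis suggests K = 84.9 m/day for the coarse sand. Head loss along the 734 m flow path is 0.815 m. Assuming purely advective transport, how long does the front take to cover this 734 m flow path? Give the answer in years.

4.26

Hydraulic gradient i = Δh / L = 0.815 / 734 = 0.001110.
Darcy flux q = K · i = 84.90 × 0.001110 = 0.09427 m/day.
Seepage velocity v = q / n_e = 0.09427 / 0.20 = 0.4713 m/day.
Travel time t = L / v = 734 / 0.4713 = 1557 days = 4.264 years.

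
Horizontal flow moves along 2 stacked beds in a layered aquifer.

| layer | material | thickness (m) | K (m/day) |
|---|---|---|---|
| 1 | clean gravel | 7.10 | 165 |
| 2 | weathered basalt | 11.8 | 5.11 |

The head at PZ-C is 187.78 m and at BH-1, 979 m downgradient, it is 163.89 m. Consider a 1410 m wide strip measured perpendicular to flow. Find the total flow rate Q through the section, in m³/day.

Flow is parallel to layering, so each bed carries its own Darcy discharge and the transmissivities add.
Σ(K_i·b_i) = 165×7.10 + 5.11×11.8 = 1232 m²/day.
Hydraulic gradient i = (187.78 − 163.89) / 979 = 23.89 / 979 = 0.02440.
Q = Σ(K_i·b_i) · W · i = 1232 × 1410 × 0.02440 = 42383 m³/day.

42400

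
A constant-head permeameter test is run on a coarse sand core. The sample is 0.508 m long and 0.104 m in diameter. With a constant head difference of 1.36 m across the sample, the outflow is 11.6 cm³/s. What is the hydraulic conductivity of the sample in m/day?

44.1

Cross-sectional area A = π·(d/2)² = π × (0.104/2)² = 0.008495 m².
Convert discharge: 11.6 cm³/s = 1.160e-05 m³/s.
Darcy's law rearranged: K = Q·L / (A·Δh) = 1.160e-05 × 0.508 / (0.008495 × 1.36) = 0.0005101 m/s = 44.07 m/day.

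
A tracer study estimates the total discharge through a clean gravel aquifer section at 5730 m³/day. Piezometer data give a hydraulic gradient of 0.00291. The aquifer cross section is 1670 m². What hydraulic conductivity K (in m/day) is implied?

1180

Hydraulic gradient i = 0.00291.
From Q = K·A·i, K = Q / (A·i) = 5730 / (1670 × 0.002910) = 1179 m/day.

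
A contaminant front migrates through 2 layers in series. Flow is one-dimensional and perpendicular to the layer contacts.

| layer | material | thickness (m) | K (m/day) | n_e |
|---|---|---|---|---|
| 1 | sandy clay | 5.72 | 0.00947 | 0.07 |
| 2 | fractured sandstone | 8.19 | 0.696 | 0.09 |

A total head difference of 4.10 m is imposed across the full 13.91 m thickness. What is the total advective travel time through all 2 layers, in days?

171

With flow normal to the layers, continuity requires the same specific discharge q through every layer.
Σ(b_i/K_i) = 5.72/0.00947 + 8.19/0.696 = 615.8 d.
q = Δh / Σ(b_i/K_i) = 4.10 / 615.8 = 0.006658 m/day.
In each layer the seepage velocity is v_i = q/n_i, so the layer transit time is t_i = b_i·n_i / q:
  layer 1 (sandy clay): t_1 = 5.72 × 0.07 / 0.006658 = 60.14 d
  layer 2 (fractured sandstone): t_2 = 8.19 × 0.09 / 0.006658 = 110.7 d
Total t = Σ t_i = 170.8 days.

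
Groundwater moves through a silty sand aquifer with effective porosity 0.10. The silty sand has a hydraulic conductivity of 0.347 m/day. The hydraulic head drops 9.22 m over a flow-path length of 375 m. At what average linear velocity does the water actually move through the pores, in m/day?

0.0853

Hydraulic gradient i = Δh / L = 9.22 / 375 = 0.02459.
Darcy flux q = K · i = 0.3470 × 0.02459 = 0.008532 m/day.
Seepage velocity v = q / n_e = 0.008532 / 0.10 = 0.08532 m/day.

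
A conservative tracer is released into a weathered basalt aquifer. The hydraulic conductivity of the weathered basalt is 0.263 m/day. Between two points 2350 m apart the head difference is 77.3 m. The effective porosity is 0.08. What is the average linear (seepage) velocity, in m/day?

Hydraulic gradient i = Δh / L = 77.3 / 2350 = 0.03289.
Darcy flux q = K · i = 0.2630 × 0.03289 = 0.008651 m/day.
Seepage velocity v = q / n_e = 0.008651 / 0.08 = 0.1081 m/day.

0.108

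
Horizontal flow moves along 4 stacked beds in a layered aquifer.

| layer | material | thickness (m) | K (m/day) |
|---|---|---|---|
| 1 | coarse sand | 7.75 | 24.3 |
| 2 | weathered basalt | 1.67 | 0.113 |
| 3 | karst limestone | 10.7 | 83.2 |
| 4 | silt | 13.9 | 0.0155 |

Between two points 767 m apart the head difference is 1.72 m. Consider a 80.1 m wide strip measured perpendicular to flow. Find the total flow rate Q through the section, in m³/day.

194

Flow is parallel to layering, so each bed carries its own Darcy discharge and the transmissivities add.
Σ(K_i·b_i) = 24.3×7.75 + 0.113×1.67 + 83.2×10.7 + 0.0155×13.9 = 1079 m²/day.
Hydraulic gradient i = Δh / L = 1.72 / 767 = 0.002243.
Q = Σ(K_i·b_i) · W · i = 1079 × 80.1 × 0.002243 = 193.8 m³/day.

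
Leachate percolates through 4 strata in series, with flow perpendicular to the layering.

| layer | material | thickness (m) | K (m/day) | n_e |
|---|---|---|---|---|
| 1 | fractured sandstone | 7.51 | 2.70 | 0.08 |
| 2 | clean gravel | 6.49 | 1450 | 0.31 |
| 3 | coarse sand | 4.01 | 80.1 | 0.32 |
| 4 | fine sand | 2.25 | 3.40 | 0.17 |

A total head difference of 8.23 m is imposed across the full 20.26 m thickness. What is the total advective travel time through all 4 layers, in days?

1.82

With flow normal to the layers, continuity requires the same specific discharge q through every layer.
Σ(b_i/K_i) = 7.51/2.70 + 6.49/1450 + 4.01/80.1 + 2.25/3.40 = 3.498 d.
q = Δh / Σ(b_i/K_i) = 8.23 / 3.498 = 2.353 m/day.
In each layer the seepage velocity is v_i = q/n_i, so the layer transit time is t_i = b_i·n_i / q:
  layer 1 (fractured sandstone): t_1 = 7.51 × 0.08 / 2.353 = 0.2553 d
  layer 2 (clean gravel): t_2 = 6.49 × 0.31 / 2.353 = 0.8551 d
  layer 3 (coarse sand): t_3 = 4.01 × 0.32 / 2.353 = 0.5454 d
  layer 4 (fine sand): t_4 = 2.25 × 0.17 / 2.353 = 0.1626 d
Total t = Σ t_i = 1.818 days.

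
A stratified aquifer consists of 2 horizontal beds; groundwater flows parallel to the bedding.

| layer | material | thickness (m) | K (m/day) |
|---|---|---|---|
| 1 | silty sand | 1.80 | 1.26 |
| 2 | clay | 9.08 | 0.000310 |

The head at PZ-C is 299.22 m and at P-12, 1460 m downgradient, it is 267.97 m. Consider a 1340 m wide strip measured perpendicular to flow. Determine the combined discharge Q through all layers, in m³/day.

65.1

Flow is parallel to layering, so each bed carries its own Darcy discharge and the transmissivities add.
Σ(K_i·b_i) = 1.26×1.80 + 0.000310×9.08 = 2.271 m²/day.
Hydraulic gradient i = (299.22 − 267.97) / 1460 = 31.25 / 1460 = 0.02140.
Q = Σ(K_i·b_i) · W · i = 2.271 × 1340 × 0.02140 = 65.13 m³/day.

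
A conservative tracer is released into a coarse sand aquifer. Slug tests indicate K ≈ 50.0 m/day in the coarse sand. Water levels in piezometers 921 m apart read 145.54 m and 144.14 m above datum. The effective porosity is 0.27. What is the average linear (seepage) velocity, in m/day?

Hydraulic gradient i = (145.54 − 144.14) / 921 = 1.4 / 921 = 0.001520.
Darcy flux q = K · i = 50.00 × 0.001520 = 0.07600 m/day.
Seepage velocity v = q / n_e = 0.07600 / 0.27 = 0.2815 m/day.

0.281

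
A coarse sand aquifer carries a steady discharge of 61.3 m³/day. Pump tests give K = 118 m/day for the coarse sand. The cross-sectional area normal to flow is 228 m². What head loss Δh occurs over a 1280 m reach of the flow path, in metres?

2.92

From Q = K·A·i, i = Q / (K·A) = 61.3 / (118.0 × 228.0) = 0.002278.
Head loss Δh = i · L = 0.002278 × 1280 = 2.916 m.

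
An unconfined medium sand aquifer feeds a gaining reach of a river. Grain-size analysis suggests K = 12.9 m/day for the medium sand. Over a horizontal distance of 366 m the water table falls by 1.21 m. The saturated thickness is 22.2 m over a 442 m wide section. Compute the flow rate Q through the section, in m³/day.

Cross-sectional area A = 442 × 22.2 = 9812 m².
Hydraulic gradient i = Δh / L = 1.21 / 366 = 0.003306.
Darcy's law: Q = K · A · i = 12.90 × 9812 × 0.003306 = 418.5 m³/day.

418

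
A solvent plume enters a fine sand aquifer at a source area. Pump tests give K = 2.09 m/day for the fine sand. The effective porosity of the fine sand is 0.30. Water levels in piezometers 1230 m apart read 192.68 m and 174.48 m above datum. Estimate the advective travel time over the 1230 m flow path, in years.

Hydraulic gradient i = (192.68 − 174.48) / 1230 = 18.2 / 1230 = 0.01480.
Darcy flux q = K · i = 2.090 × 0.01480 = 0.03093 m/day.
Seepage velocity v = q / n_e = 0.03093 / 0.30 = 0.1031 m/day.
Travel time t = L / v = 1230 / 0.1031 = 11932 days = 32.67 years.

32.7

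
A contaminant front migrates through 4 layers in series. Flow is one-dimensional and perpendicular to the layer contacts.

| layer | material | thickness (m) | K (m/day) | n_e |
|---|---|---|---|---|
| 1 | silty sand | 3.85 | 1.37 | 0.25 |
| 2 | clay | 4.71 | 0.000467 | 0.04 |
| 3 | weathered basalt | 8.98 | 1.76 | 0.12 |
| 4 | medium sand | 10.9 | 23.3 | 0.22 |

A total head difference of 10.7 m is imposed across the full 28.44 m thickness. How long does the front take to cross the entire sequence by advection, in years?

With flow normal to the layers, continuity requires the same specific discharge q through every layer.
Σ(b_i/K_i) = 3.85/1.37 + 4.71/0.000467 + 8.98/1.76 + 10.9/23.3 = 10094 d.
q = Δh / Σ(b_i/K_i) = 10.7 / 10094 = 0.001060 m/day.
In each layer the seepage velocity is v_i = q/n_i, so the layer transit time is t_i = b_i·n_i / q:
  layer 1 (silty sand): t_1 = 3.85 × 0.25 / 0.001060 = 908.0 d
  layer 2 (clay): t_2 = 4.71 × 0.04 / 0.001060 = 177.7 d
  layer 3 (weathered basalt): t_3 = 8.98 × 0.12 / 0.001060 = 1017 d
  layer 4 (medium sand): t_4 = 10.9 × 0.22 / 0.001060 = 2262 d
Total t = Σ t_i = 4364 days = 11.95 years.

11.9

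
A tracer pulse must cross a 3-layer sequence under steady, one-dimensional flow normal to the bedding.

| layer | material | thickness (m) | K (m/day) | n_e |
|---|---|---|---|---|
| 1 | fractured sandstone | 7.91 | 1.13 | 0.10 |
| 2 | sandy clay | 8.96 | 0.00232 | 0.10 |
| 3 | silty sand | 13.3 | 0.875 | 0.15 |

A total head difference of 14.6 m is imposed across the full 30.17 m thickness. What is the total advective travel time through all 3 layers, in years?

With flow normal to the layers, continuity requires the same specific discharge q through every layer.
Σ(b_i/K_i) = 7.91/1.13 + 8.96/0.00232 + 13.3/0.875 = 3884 d.
q = Δh / Σ(b_i/K_i) = 14.6 / 3884 = 0.003759 m/day.
In each layer the seepage velocity is v_i = q/n_i, so the layer transit time is t_i = b_i·n_i / q:
  layer 1 (fractured sandstone): t_1 = 7.91 × 0.10 / 0.003759 = 210.4 d
  layer 2 (sandy clay): t_2 = 8.96 × 0.10 / 0.003759 = 238.4 d
  layer 3 (silty sand): t_3 = 13.3 × 0.15 / 0.003759 = 530.8 d
Total t = Σ t_i = 979.6 days = 2.682 years.

2.68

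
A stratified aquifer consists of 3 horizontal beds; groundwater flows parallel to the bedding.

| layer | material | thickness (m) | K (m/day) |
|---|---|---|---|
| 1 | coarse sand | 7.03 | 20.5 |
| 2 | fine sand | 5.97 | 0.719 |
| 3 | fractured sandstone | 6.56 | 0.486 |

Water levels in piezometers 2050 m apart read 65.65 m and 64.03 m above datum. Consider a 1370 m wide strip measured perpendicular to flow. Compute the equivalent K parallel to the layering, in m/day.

Flow is parallel to layering, so each bed carries its own Darcy discharge and the transmissivities add.
Σ(K_i·b_i) = 20.5×7.03 + 0.719×5.97 + 0.486×6.56 = 151.6 m²/day.
Total thickness b = 19.56 m, so K_eq = Σ(K_i·b_i)/b = 7.750 m/day.

7.75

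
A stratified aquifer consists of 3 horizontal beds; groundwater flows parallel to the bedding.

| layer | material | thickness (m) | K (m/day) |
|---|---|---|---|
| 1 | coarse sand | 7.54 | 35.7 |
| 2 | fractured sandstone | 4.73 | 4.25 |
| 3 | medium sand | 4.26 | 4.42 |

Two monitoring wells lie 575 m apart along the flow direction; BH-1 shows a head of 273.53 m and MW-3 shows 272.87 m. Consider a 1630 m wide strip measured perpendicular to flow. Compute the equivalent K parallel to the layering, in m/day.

Flow is parallel to layering, so each bed carries its own Darcy discharge and the transmissivities add.
Σ(K_i·b_i) = 35.7×7.54 + 4.25×4.73 + 4.42×4.26 = 308.1 m²/day.
Total thickness b = 16.53 m, so K_eq = Σ(K_i·b_i)/b = 18.64 m/day.

18.6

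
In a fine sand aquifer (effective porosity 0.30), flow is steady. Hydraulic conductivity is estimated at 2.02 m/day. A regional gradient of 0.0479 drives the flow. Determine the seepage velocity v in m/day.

Hydraulic gradient i = 0.0479.
Darcy flux q = K · i = 2.020 × 0.04790 = 0.09676 m/day.
Seepage velocity v = q / n_e = 0.09676 / 0.30 = 0.3225 m/day.

0.323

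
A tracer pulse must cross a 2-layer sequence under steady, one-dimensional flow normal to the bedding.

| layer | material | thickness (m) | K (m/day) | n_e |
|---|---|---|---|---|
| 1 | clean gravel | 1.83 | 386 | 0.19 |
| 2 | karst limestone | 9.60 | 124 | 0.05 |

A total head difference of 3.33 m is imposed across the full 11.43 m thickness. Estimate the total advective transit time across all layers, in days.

With flow normal to the layers, continuity requires the same specific discharge q through every layer.
Σ(b_i/K_i) = 1.83/386 + 9.60/124 = 0.08216 d.
q = Δh / Σ(b_i/K_i) = 3.33 / 0.08216 = 40.53 m/day.
In each layer the seepage velocity is v_i = q/n_i, so the layer transit time is t_i = b_i·n_i / q:
  layer 1 (clean gravel): t_1 = 1.83 × 0.19 / 40.53 = 0.008579 d
  layer 2 (karst limestone): t_2 = 9.60 × 0.05 / 40.53 = 0.01184 d
Total t = Σ t_i = 0.02042 days.

0.0204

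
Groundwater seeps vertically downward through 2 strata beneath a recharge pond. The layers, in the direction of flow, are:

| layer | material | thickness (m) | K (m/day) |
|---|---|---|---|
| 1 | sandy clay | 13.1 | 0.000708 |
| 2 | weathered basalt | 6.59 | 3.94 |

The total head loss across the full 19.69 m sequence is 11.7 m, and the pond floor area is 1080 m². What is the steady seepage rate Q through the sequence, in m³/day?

0.683

Flow is perpendicular to layering, so the layers act in series and the equivalent K is the thickness-weighted harmonic mean.
Total thickness L = 13.1 + 6.59 = 19.69 m.
Σ(b_i/K_i) = 13.1/0.000708 + 6.59/3.94 = 18504 d.
K_eq = L / Σ(b_i/K_i) = 19.69 / 18504 = 0.001064 m/day.
Q = K_eq · A · (Δh/L) = 0.001064 × 1080 × (11.7/19.69) = 0.6829 m³/day.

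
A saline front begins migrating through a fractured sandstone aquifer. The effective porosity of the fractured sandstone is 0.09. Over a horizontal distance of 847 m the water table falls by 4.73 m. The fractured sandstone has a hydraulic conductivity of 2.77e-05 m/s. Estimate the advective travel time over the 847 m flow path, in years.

Convert K: 2.77e-05 m/s × 86400 = 2.393 m/day.
Hydraulic gradient i = Δh / L = 4.73 / 847 = 0.005584.
Darcy flux q = K · i = 2.393 × 0.005584 = 0.01337 m/day.
Seepage velocity v = q / n_e = 0.01337 / 0.09 = 0.1485 m/day.
Travel time t = L / v = 847 / 0.1485 = 5704 days = 15.62 years.

15.6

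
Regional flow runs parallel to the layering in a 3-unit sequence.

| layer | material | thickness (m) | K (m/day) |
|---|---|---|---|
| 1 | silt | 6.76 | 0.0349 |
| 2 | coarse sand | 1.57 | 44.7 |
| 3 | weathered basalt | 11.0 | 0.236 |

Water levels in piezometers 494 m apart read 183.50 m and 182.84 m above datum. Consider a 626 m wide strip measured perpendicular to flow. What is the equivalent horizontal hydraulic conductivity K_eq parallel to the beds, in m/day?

3.78

Flow is parallel to layering, so each bed carries its own Darcy discharge and the transmissivities add.
Σ(K_i·b_i) = 0.0349×6.76 + 44.7×1.57 + 0.236×11.0 = 73.01 m²/day.
Total thickness b = 19.33 m, so K_eq = Σ(K_i·b_i)/b = 3.777 m/day.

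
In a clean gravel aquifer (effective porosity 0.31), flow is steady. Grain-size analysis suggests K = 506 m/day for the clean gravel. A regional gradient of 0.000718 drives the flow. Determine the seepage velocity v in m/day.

1.17

Hydraulic gradient i = 0.000718.
Darcy flux q = K · i = 506.0 × 0.0007180 = 0.3633 m/day.
Seepage velocity v = q / n_e = 0.3633 / 0.31 = 1.172 m/day.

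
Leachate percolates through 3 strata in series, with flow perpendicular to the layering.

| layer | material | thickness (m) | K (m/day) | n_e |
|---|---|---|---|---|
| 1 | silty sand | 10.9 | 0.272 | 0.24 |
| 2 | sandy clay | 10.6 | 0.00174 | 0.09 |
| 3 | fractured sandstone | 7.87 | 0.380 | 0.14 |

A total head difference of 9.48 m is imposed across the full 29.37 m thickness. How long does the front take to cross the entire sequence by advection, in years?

8.30

With flow normal to the layers, continuity requires the same specific discharge q through every layer.
Σ(b_i/K_i) = 10.9/0.272 + 10.6/0.00174 + 7.87/0.380 = 6153 d.
q = Δh / Σ(b_i/K_i) = 9.48 / 6153 = 0.001541 m/day.
In each layer the seepage velocity is v_i = q/n_i, so the layer transit time is t_i = b_i·n_i / q:
  layer 1 (silty sand): t_1 = 10.9 × 0.24 / 0.001541 = 1698 d
  layer 2 (sandy clay): t_2 = 10.6 × 0.09 / 0.001541 = 619.2 d
  layer 3 (fractured sandstone): t_3 = 7.87 × 0.14 / 0.001541 = 715.1 d
Total t = Σ t_i = 3032 days = 8.301 years.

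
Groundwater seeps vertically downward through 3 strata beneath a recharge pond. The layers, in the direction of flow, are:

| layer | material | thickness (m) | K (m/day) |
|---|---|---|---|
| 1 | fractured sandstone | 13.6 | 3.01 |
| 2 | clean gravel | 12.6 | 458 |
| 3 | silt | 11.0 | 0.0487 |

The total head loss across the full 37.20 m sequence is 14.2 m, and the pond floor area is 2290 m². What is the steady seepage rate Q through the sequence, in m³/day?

Flow is perpendicular to layering, so the layers act in series and the equivalent K is the thickness-weighted harmonic mean.
Total thickness L = 13.6 + 12.6 + 11.0 = 37.20 m.
Σ(b_i/K_i) = 13.6/3.01 + 12.6/458 + 11.0/0.0487 = 230.4 d.
K_eq = L / Σ(b_i/K_i) = 37.20 / 230.4 = 0.1614 m/day.
Q = K_eq · A · (Δh/L) = 0.1614 × 2290 × (14.2/37.20) = 141.1 m³/day.

141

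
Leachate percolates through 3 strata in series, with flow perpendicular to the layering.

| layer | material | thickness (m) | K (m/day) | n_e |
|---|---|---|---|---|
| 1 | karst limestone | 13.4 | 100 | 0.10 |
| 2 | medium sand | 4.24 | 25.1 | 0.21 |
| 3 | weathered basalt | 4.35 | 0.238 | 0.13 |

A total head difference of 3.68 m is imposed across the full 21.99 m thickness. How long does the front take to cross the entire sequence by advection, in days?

With flow normal to the layers, continuity requires the same specific discharge q through every layer.
Σ(b_i/K_i) = 13.4/100 + 4.24/25.1 + 4.35/0.238 = 18.58 d.
q = Δh / Σ(b_i/K_i) = 3.68 / 18.58 = 0.1981 m/day.
In each layer the seepage velocity is v_i = q/n_i, so the layer transit time is t_i = b_i·n_i / q:
  layer 1 (karst limestone): t_1 = 13.4 × 0.10 / 0.1981 = 6.766 d
  layer 2 (medium sand): t_2 = 4.24 × 0.21 / 0.1981 = 4.496 d
  layer 3 (weathered basalt): t_3 = 4.35 × 0.13 / 0.1981 = 2.855 d
Total t = Σ t_i = 14.12 days.

14.1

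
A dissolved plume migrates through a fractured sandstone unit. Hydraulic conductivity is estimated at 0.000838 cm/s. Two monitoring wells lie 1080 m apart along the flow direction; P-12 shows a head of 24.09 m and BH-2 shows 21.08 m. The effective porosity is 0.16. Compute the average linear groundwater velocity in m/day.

0.0126

Convert K: 0.000838 cm/s × 864 = 0.7240 m/day.
Hydraulic gradient i = (24.09 − 21.08) / 1080 = 3.01 / 1080 = 0.002787.
Darcy flux q = K · i = 0.7240 × 0.002787 = 0.002018 m/day.
Seepage velocity v = q / n_e = 0.002018 / 0.16 = 0.01261 m/day.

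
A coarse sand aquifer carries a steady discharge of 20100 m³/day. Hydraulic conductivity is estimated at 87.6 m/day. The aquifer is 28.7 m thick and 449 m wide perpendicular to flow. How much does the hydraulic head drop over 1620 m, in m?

Cross-sectional area A = 449 × 28.7 = 12886 m².
From Q = K·A·i, i = Q / (K·A) = 20100 / (87.60 × 12886) = 0.01781.
Head loss Δh = i · L = 0.01781 × 1620 = 28.85 m.

28.8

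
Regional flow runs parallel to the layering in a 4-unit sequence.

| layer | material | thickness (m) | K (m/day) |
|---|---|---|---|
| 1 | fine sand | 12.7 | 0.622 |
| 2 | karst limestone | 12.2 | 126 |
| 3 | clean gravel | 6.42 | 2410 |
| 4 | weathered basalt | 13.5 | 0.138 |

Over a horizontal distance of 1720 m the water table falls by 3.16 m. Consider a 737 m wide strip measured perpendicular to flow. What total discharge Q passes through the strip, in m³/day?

Flow is parallel to layering, so each bed carries its own Darcy discharge and the transmissivities add.
Σ(K_i·b_i) = 0.622×12.7 + 126×12.2 + 2410×6.42 + 0.138×13.5 = 17019 m²/day.
Hydraulic gradient i = Δh / L = 3.16 / 1720 = 0.001837.
Q = Σ(K_i·b_i) · W · i = 17019 × 737 × 0.001837 = 23044 m³/day.

23000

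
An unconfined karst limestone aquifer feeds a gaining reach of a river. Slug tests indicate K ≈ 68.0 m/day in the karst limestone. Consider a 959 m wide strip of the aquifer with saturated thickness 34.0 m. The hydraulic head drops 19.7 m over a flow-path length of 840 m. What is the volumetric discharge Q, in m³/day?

Cross-sectional area A = 959 × 34.0 = 32606 m².
Hydraulic gradient i = Δh / L = 19.7 / 840 = 0.02345.
Darcy's law: Q = K · A · i = 68.00 × 32606 × 0.02345 = 51999 m³/day.

52000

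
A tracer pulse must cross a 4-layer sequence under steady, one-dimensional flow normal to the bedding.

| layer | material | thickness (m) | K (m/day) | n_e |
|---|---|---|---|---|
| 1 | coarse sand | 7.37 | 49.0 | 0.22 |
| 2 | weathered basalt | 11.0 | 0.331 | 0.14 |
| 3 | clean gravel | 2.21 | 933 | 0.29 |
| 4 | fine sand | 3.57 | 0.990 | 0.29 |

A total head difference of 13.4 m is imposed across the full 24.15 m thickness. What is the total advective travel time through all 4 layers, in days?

13.4

With flow normal to the layers, continuity requires the same specific discharge q through every layer.
Σ(b_i/K_i) = 7.37/49.0 + 11.0/0.331 + 2.21/933 + 3.57/0.990 = 36.99 d.
q = Δh / Σ(b_i/K_i) = 13.4 / 36.99 = 0.3622 m/day.
In each layer the seepage velocity is v_i = q/n_i, so the layer transit time is t_i = b_i·n_i / q:
  layer 1 (coarse sand): t_1 = 7.37 × 0.22 / 0.3622 = 4.476 d
  layer 2 (weathered basalt): t_2 = 11.0 × 0.14 / 0.3622 = 4.251 d
  layer 3 (clean gravel): t_3 = 2.21 × 0.29 / 0.3622 = 1.769 d
  layer 4 (fine sand): t_4 = 3.57 × 0.29 / 0.3622 = 2.858 d
Total t = Σ t_i = 13.35 days.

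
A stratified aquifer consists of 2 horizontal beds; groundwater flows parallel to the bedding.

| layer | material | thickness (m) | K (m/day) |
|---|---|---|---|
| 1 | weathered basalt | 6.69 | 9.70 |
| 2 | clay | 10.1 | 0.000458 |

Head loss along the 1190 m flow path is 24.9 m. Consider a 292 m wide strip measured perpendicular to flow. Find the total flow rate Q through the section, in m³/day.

397

Flow is parallel to layering, so each bed carries its own Darcy discharge and the transmissivities add.
Σ(K_i·b_i) = 9.70×6.69 + 0.000458×10.1 = 64.90 m²/day.
Hydraulic gradient i = Δh / L = 24.9 / 1190 = 0.02092.
Q = Σ(K_i·b_i) · W · i = 64.90 × 292 × 0.02092 = 396.5 m³/day.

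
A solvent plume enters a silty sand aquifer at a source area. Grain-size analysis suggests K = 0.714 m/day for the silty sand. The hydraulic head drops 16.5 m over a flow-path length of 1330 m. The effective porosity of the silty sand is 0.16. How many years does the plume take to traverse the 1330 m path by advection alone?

Hydraulic gradient i = Δh / L = 16.5 / 1330 = 0.01241.
Darcy flux q = K · i = 0.7140 × 0.01241 = 0.008858 m/day.
Seepage velocity v = q / n_e = 0.008858 / 0.16 = 0.05536 m/day.
Travel time t = L / v = 1330 / 0.05536 = 24024 days = 65.77 years.

65.8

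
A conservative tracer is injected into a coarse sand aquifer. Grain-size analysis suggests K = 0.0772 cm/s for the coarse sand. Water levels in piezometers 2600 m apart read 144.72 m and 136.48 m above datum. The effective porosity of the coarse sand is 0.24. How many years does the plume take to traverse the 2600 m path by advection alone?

Convert K: 0.0772 cm/s × 864 = 66.70 m/day.
Hydraulic gradient i = (144.72 − 136.48) / 2600 = 8.24 / 2600 = 0.003169.
Darcy flux q = K · i = 66.70 × 0.003169 = 0.2114 m/day.
Seepage velocity v = q / n_e = 0.2114 / 0.24 = 0.8808 m/day.
Travel time t = L / v = 2600 / 0.8808 = 2952 days = 8.082 years.

8.08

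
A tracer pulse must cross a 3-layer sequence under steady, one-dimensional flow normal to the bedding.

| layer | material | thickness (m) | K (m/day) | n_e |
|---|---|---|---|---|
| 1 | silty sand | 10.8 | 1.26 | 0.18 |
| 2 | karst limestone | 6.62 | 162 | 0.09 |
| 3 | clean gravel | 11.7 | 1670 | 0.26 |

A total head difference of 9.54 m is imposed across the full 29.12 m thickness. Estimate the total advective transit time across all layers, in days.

5.04

With flow normal to the layers, continuity requires the same specific discharge q through every layer.
Σ(b_i/K_i) = 10.8/1.26 + 6.62/162 + 11.7/1670 = 8.619 d.
q = Δh / Σ(b_i/K_i) = 9.54 / 8.619 = 1.107 m/day.
In each layer the seepage velocity is v_i = q/n_i, so the layer transit time is t_i = b_i·n_i / q:
  layer 1 (silty sand): t_1 = 10.8 × 0.18 / 1.107 = 1.756 d
  layer 2 (karst limestone): t_2 = 6.62 × 0.09 / 1.107 = 0.5383 d
  layer 3 (clean gravel): t_3 = 11.7 × 0.26 / 1.107 = 2.748 d
Total t = Σ t_i = 5.043 days.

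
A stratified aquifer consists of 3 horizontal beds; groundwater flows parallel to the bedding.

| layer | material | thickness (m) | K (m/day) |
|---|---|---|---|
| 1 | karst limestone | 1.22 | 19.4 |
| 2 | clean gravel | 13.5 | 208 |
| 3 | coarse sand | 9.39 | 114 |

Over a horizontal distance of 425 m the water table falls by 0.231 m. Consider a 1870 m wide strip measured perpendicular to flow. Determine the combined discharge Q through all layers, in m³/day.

Flow is parallel to layering, so each bed carries its own Darcy discharge and the transmissivities add.
Σ(K_i·b_i) = 19.4×1.22 + 208×13.5 + 114×9.39 = 3902 m²/day.
Hydraulic gradient i = Δh / L = 0.231 / 425 = 0.0005435.
Q = Σ(K_i·b_i) · W · i = 3902 × 1870 × 0.0005435 = 3966 m³/day.

3970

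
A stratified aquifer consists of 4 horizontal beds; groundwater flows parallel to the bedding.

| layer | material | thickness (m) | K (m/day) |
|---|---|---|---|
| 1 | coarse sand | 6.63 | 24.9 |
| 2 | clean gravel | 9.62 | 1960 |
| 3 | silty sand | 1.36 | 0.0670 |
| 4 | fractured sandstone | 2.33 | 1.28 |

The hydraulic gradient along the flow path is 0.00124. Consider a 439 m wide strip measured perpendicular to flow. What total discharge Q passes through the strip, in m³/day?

10400

Flow is parallel to layering, so each bed carries its own Darcy discharge and the transmissivities add.
Σ(K_i·b_i) = 24.9×6.63 + 1960×9.62 + 0.0670×1.36 + 1.28×2.33 = 19023 m²/day.
Hydraulic gradient i = 0.00124.
Q = Σ(K_i·b_i) · W · i = 19023 × 439 × 0.001240 = 10356 m³/day.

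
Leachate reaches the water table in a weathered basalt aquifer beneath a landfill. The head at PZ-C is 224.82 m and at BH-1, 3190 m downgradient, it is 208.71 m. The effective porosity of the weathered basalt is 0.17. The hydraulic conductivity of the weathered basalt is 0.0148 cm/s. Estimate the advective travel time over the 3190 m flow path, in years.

Convert K: 0.0148 cm/s × 864 = 12.79 m/day.
Hydraulic gradient i = (224.82 − 208.71) / 3190 = 16.11 / 3190 = 0.005050.
Darcy flux q = K · i = 12.79 × 0.005050 = 0.06458 m/day.
Seepage velocity v = q / n_e = 0.06458 / 0.17 = 0.3799 m/day.
Travel time t = L / v = 3190 / 0.3799 = 8398 days = 22.99 years.

23.0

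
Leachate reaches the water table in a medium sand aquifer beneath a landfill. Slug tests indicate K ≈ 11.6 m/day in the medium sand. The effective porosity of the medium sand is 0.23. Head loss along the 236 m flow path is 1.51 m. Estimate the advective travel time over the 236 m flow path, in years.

2.00

Hydraulic gradient i = Δh / L = 1.51 / 236 = 0.006398.
Darcy flux q = K · i = 11.60 × 0.006398 = 0.07422 m/day.
Seepage velocity v = q / n_e = 0.07422 / 0.23 = 0.3227 m/day.
Travel time t = L / v = 236 / 0.3227 = 731.3 days = 2.002 years.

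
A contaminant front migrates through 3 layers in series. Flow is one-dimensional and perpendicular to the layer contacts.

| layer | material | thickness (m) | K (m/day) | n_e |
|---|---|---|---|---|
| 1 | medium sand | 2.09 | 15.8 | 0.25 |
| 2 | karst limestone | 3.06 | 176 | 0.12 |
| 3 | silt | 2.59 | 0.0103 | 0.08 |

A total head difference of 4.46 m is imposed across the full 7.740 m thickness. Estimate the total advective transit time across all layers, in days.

61.9

With flow normal to the layers, continuity requires the same specific discharge q through every layer.
Σ(b_i/K_i) = 2.09/15.8 + 3.06/176 + 2.59/0.0103 = 251.6 d.
q = Δh / Σ(b_i/K_i) = 4.46 / 251.6 = 0.01773 m/day.
In each layer the seepage velocity is v_i = q/n_i, so the layer transit time is t_i = b_i·n_i / q:
  layer 1 (medium sand): t_1 = 2.09 × 0.25 / 0.01773 = 29.48 d
  layer 2 (karst limestone): t_2 = 3.06 × 0.12 / 0.01773 = 20.72 d
  layer 3 (silt): t_3 = 2.59 × 0.08 / 0.01773 = 11.69 d
Total t = Σ t_i = 61.88 days.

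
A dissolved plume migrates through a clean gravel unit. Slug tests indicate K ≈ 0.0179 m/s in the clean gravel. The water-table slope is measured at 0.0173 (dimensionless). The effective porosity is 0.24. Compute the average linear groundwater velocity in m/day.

111

Convert K: 0.0179 m/s × 86400 = 1547 m/day.
Hydraulic gradient i = 0.0173.
Darcy flux q = K · i = 1547 × 0.01730 = 26.76 m/day.
Seepage velocity v = q / n_e = 26.76 / 0.24 = 111.5 m/day.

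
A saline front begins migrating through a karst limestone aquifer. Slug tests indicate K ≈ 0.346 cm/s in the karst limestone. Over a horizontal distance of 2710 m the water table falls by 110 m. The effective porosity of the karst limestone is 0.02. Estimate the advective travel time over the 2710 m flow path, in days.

Convert K: 0.346 cm/s × 864 = 298.9 m/day.
Hydraulic gradient i = Δh / L = 110 / 2710 = 0.04059.
Darcy flux q = K · i = 298.9 × 0.04059 = 12.13 m/day.
Seepage velocity v = q / n_e = 12.13 / 0.02 = 606.7 m/day.
Travel time t = L / v = 2710 / 606.7 = 4.467 days.

4.47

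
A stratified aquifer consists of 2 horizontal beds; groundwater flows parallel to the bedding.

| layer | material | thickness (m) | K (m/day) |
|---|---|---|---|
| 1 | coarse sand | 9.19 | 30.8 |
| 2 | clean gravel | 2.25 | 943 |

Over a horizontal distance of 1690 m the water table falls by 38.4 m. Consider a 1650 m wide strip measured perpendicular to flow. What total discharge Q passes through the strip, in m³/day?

Flow is parallel to layering, so each bed carries its own Darcy discharge and the transmissivities add.
Σ(K_i·b_i) = 30.8×9.19 + 943×2.25 = 2405 m²/day.
Hydraulic gradient i = Δh / L = 38.4 / 1690 = 0.02272.
Q = Σ(K_i·b_i) · W · i = 2405 × 1650 × 0.02272 = 90159 m³/day.

90200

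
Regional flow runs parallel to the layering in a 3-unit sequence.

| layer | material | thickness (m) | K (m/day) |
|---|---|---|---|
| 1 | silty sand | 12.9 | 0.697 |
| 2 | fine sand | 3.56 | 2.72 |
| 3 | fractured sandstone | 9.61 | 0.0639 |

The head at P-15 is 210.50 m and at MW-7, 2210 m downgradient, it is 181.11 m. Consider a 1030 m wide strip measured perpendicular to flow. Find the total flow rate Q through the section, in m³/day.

264

Flow is parallel to layering, so each bed carries its own Darcy discharge and the transmissivities add.
Σ(K_i·b_i) = 0.697×12.9 + 2.72×3.56 + 0.0639×9.61 = 19.29 m²/day.
Hydraulic gradient i = (210.50 − 181.11) / 2210 = 29.39 / 2210 = 0.01330.
Q = Σ(K_i·b_i) · W · i = 19.29 × 1030 × 0.01330 = 264.2 m³/day.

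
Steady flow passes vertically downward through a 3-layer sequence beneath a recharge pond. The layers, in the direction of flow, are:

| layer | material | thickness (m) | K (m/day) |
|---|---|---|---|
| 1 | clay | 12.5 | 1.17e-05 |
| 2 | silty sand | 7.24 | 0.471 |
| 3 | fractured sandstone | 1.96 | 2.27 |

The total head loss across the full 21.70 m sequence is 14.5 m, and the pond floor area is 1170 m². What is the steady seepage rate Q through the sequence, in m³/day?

Flow is perpendicular to layering, so the layers act in series and the equivalent K is the thickness-weighted harmonic mean.
Total thickness L = 12.5 + 7.24 + 1.96 = 21.70 m.
Σ(b_i/K_i) = 12.5/1.17e-05 + 7.24/0.471 + 1.96/2.27 = 1.068e+06 d.
K_eq = L / Σ(b_i/K_i) = 21.70 / 1.068e+06 = 2.031e-05 m/day.
Q = K_eq · A · (Δh/L) = 2.031e-05 × 1170 × (14.5/21.70) = 0.01588 m³/day.

0.0159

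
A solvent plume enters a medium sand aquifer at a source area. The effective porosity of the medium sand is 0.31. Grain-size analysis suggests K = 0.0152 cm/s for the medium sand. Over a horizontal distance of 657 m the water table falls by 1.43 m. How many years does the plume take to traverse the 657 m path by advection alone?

Convert K: 0.0152 cm/s × 864 = 13.13 m/day.
Hydraulic gradient i = Δh / L = 1.43 / 657 = 0.002177.
Darcy flux q = K · i = 13.13 × 0.002177 = 0.02858 m/day.
Seepage velocity v = q / n_e = 0.02858 / 0.31 = 0.09221 m/day.
Travel time t = L / v = 657 / 0.09221 = 7125 days = 19.51 years.

19.5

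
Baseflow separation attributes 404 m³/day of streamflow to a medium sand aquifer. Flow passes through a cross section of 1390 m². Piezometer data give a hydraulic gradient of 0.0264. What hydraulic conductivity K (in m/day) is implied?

11.0

Hydraulic gradient i = 0.0264.
From Q = K·A·i, K = Q / (A·i) = 404 / (1390 × 0.02640) = 11.01 m/day.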